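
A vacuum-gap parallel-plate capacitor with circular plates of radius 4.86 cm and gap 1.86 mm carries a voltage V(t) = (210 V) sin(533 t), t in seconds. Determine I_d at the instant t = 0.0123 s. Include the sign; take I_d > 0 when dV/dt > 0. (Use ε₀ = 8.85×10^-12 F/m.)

3.81×10^-6 A

dE/dt = (V₀ω/d)·cos(ωt) with ωt = 6.5559 rad: (210)(533)(0.9630)/(1.86×10^-3) = 5.795×10^7 V/(m·s).
I_d = ε₀ A dE/dt = (8.85×10^-12)(7.420×10^-3)(5.795×10^7) = 3.81×10^-6 A.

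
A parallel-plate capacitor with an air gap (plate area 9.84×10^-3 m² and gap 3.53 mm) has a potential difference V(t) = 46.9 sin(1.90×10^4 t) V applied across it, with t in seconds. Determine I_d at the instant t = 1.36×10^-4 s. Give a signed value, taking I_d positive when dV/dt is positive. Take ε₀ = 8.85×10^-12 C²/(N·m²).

-1.87×10^-5 A

dE/dt = (V₀ω/d)·cos(ωt) with ωt = 2.584 rad: (46.9)(1.90×10^4)(-0.8485)/(3.53×10^-3) = -2.142×10^8 V/(m·s).
I_d = ε₀ A dE/dt = (8.85×10^-12)(9.84×10^-3)(-2.142×10^8) = -1.87×10^-5 A.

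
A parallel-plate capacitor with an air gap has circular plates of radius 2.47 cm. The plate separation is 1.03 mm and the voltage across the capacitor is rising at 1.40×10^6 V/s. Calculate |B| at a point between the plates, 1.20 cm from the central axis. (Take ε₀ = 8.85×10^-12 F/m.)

9.07×10^-11 T

With E = V/d, dE/dt = 1.359×10^9 V/(m·s) and πR² = 1.917×10^-3 m², giving I_d = ε₀ πR² dE/dt = 2.306×10^-5 A.
∮B·dl = μ₀ I_d,enc with I_d,enc = I_d r²/R² = 5.443×10^-6 A; so B = μ₀ I_d,enc/(2πr) = 9.07×10^-11 T.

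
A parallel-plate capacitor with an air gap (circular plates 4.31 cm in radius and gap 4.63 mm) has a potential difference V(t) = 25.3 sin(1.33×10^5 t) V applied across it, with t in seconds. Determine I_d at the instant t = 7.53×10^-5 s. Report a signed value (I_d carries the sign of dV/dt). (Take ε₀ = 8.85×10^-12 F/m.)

-3.12×10^-5 A

C = ε₀A/d = (8.85×10^-12)(5.836×10^-3)/(4.63×10^-3) = 1.116×10^-11 F. dV/dt = V₀ω·cos(ωt); at ωt = 10.0149 rad this factor is -0.8309.
I_d = C dV/dt = (1.116×10^-11)(25.3)(1.33×10^5)(-0.8309) = -3.12×10^-5 A.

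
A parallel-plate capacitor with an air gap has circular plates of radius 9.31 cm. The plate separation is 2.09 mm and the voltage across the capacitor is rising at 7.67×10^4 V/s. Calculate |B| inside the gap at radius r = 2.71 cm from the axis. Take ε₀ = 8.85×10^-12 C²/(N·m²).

With E = V/d, dE/dt = 3.670×10^7 V/(m·s) and πR² = 0.02723 m², giving I_d = ε₀ πR² dE/dt = 8.844×10^-6 A.
∮B·dl = μ₀ I_d,enc with I_d,enc = I_d r²/R² = 7.494×10^-7 A; so B = μ₀ I_d,enc/(2πr) = 5.53×10^-12 T.

5.53×10^-12 T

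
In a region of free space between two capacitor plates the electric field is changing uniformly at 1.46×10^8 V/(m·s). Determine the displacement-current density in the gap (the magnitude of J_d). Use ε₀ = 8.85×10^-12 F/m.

J_d = ε₀ ∂E/∂t, so J_d = 1.29×10^-3 A/m².

1.29×10^-3 A/m²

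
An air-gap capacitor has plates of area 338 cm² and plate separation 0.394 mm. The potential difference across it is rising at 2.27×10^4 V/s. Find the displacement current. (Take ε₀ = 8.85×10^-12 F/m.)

E = V/d so dE/dt = (dV/dt)/d = 5.761×10^7 V/(m·s), and I_d = ε₀ A dE/dt = (8.85×10^-12)(0.0338)(5.761×10^7) = 1.72×10^-5 A.

1.72×10^-5 A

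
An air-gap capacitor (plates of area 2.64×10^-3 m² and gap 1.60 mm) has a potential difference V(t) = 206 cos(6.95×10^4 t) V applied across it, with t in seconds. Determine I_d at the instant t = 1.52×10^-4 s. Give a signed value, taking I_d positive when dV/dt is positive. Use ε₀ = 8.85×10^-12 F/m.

dE/dt = (V₀ω/d)·−sin(ωt) with ωt = 10.564 rad: (206)(6.95×10^4)(0.9083)/(1.60×10^-3) = 8.128×10^9 V/(m·s).
I_d = ε₀ A dE/dt = (8.85×10^-12)(2.64×10^-3)(8.128×10^9) = 1.90×10^-4 A.

1.90×10^-4 A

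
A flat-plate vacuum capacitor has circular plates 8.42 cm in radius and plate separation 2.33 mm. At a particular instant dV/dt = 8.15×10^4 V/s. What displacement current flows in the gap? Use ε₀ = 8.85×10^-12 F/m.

6.89×10^-6 A

The displacement current equals the charging current C dV/dt. With C = ε₀A/d = (8.85×10^-12)(0.02227)/(2.33×10^-3) = 8.459×10^-11 F, I_d = (8.459×10^-11)(8.15×10^4) = 6.89×10^-6 A.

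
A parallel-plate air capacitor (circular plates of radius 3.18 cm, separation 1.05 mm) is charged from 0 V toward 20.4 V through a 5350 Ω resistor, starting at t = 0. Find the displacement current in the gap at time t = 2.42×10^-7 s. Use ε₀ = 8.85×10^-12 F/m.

7.04×10^-4 A

C = ε₀A/d = (8.85×10^-12)(3.177×10^-3)/(1.05×10^-3) = 2.678×10^-11 F, so τ = RC = 1.433×10^-7 s.
The conduction current is I(t) = (V₀/R) e^(−t/τ), and the displacement current between the plates equals it.
t/τ = 1.689; I_d = (20.4/5350) · e^(−1.689) = (3.813×10^-3)(0.1847) = 7.04×10^-4 A.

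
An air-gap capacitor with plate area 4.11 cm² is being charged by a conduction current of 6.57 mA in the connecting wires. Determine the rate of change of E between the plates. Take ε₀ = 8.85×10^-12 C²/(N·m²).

1.81×10^12 V/(m·s)

The displacement current between the plates equals the conduction current, I_d = 6.57 mA.
Since I_d = ε₀ A dE/dt, dE/dt = I_d/(ε₀A) = (6.57×10^-3)/((8.85×10^-12)(4.11×10^-4)) = 1.81×10^12 V/(m·s).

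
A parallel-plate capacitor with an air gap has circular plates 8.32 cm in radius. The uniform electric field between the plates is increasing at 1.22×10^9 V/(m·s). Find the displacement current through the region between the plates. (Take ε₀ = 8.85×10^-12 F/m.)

I_d = ε₀ A (dE/dt) = (8.85×10^-12)(0.02175 m²)(1.22×10^9) = 2.35×10^-4 A.

2.35×10^-4 A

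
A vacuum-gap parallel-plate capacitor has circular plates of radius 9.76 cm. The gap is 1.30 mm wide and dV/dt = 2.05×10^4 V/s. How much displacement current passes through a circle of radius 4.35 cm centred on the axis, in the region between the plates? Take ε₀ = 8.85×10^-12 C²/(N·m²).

8.30×10^-7 A

I_d = C dV/dt with C = ε₀πR²/d = 2.038×10^-10 F, so I_d = (2.038×10^-10)(2.05×10^4) = 4.178×10^-6 A.
The field is uniform, so I_d,enc = I_d (r/R)² = (4.178×10^-6)(4.35/9.76)² = 8.30×10^-7 A.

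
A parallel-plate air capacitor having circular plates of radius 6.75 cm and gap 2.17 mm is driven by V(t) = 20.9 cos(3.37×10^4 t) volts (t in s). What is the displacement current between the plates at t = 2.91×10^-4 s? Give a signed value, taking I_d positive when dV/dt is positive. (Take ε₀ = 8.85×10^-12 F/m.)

1.53×10^-5 A

C = ε₀A/d = (8.85×10^-12)(0.01431)/(2.17×10^-3) = 5.836×10^-11 F. dV/dt = V₀ω·−sin(ωt); at ωt = 9.8067 rad this factor is 0.3727.
I_d = C dV/dt = (5.836×10^-11)(20.9)(3.37×10^4)(0.3727) = 1.53×10^-5 A.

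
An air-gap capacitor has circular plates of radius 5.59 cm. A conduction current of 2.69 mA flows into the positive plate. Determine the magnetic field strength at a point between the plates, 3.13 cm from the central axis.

5.39×10^-9 T

No conduction current crosses the gap, so I_d there equals the 2.69×10^-3 A in the leads.
For r < R the Ampère–Maxwell law gives B(2πr) = μ₀ I_d (r²/R²), so B = μ₀ I_d r/(2πR²) = (4π×10^-7)(2.69×10^-3)(0.0313)/(2π·0.0559²) = 5.39×10^-9 T.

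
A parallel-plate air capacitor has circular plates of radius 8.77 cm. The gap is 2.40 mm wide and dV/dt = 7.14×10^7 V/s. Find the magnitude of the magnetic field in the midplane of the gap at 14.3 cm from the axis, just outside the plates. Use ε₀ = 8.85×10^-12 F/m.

8.90×10^-9 T

With E = V/d, dE/dt = 2.975×10^10 V/(m·s) and πR² = 0.02416 m², giving I_d = ε₀ πR² dE/dt = 6.361×10^-3 A.
For r ≥ R the full I_d is enclosed: B = μ₀ I_d/(2πr) = (4π×10^-7)(6.361×10^-3)/(2π·0.143) = 8.90×10^-9 T.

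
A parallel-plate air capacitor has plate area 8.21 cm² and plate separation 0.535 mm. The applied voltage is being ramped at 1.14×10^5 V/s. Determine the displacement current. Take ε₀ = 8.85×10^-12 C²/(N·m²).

1.55×10^-6 A

The displacement current equals the charging current C dV/dt. With C = ε₀A/d = (8.85×10^-12)(8.21×10^-4)/(5.35×10^-4) = 1.358×10^-11 F, I_d = (1.358×10^-11)(1.14×10^5) = 1.55×10^-6 A.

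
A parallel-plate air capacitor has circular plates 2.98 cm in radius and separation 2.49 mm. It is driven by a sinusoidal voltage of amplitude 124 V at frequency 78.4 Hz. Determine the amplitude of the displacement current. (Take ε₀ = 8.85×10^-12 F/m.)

6.06×10^-7 A

(dE/dt)_max = V₀ω/d = 2.453×10^7 V/(m·s); ω = 2πf = 492.6 rad/s.
I_d,max = ε₀ A (dE/dt)_max = (8.85×10^-12)(2.790×10^-3)(2.453×10^7) = 6.06×10^-7 A.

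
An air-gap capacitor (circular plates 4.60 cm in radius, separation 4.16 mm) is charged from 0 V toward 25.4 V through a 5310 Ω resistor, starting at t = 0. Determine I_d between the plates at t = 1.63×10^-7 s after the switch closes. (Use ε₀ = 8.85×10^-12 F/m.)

C = ε₀A/d = (8.85×10^-12)(6.648×10^-3)/(4.16×10^-3) = 1.414×10^-11 F and τ = RC = 7.508×10^-8 s. I_d in the gap equals the RC charging current.
I_d(t) = (V₀/R) e^(−t/τ) = 4.783×10^-3 · e^(−2.171) = 5.46×10^-4 A.

5.46×10^-4 A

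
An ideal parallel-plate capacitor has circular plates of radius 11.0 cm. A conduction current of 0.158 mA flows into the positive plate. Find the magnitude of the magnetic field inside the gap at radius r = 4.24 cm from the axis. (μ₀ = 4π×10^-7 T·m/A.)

By continuity the displacement current in the gap matches the conduction current: I_d = 1.58×10^-4 A.
∮B·dl = μ₀ I_d,enc with I_d,enc = I_d r²/R² = 2.347×10^-5 A; so B = μ₀ I_d,enc/(2πr) = 1.11×10^-10 T.

1.11×10^-10 T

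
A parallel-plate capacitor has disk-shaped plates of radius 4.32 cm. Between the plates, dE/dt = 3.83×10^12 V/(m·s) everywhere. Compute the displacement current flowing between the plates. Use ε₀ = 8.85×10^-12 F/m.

0.199 A

The displacement current is ε₀ times dΦ_E/dt = ε₀ A dE/dt = (8.85×10^-12)(5.863×10^-3)(3.83×10^12) = 0.199 A.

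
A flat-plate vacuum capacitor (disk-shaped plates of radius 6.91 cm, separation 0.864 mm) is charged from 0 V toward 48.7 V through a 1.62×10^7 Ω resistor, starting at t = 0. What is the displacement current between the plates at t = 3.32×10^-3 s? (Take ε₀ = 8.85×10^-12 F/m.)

7.92×10^-7 A

C = ε₀A/d = (8.85×10^-12)(0.01500)/(8.64×10^-4) = 1.536×10^-10 F, so τ = RC = 2.488×10^-3 s.
The conduction current is I(t) = (V₀/R) e^(−t/τ), and the displacement current between the plates equals it.
t/τ = 1.334; I_d = (48.7/1.62×10^7) · e^(−1.334) = (3.006×10^-6)(0.2634) = 7.92×10^-7 A.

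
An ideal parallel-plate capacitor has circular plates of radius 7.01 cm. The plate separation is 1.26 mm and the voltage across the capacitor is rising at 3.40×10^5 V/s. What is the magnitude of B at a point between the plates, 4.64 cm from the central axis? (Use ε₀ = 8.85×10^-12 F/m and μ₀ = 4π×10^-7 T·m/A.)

With E = V/d, dE/dt = 2.698×10^8 V/(m·s) and πR² = 0.01544 m², giving I_d = ε₀ πR² dE/dt = 3.687×10^-5 A.
For r < R the Ampère–Maxwell law gives B(2πr) = μ₀ I_d (r²/R²), so B = μ₀ I_d r/(2πR²) = (4π×10^-7)(3.687×10^-5)(0.0464)/(2π·0.0701²) = 6.96×10^-11 T.

6.96×10^-11 T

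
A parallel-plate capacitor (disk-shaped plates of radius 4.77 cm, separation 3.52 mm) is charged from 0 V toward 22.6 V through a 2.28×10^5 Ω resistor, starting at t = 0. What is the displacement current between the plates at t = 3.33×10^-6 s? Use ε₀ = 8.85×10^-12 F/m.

4.40×10^-5 A

With C = ε₀A/d = (8.85×10^-12)(7.148×10^-3)/(3.52×10^-3) = 1.797×10^-11 F, the time constant is τ = RC = 4.097×10^-6 s, so t/τ = 0.8128 and e^(−t/τ) = 0.4436.
I_d = I_cond = (V₀/R) e^(−t/τ) = (9.912×10^-5)(0.4436) = 4.40×10^-5 A.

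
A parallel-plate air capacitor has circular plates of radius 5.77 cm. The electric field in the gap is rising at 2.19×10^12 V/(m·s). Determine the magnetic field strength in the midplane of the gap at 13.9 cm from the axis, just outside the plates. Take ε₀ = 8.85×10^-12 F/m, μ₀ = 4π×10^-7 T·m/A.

I_d = ε₀ dΦ_E/dt = ε₀ πR² (dE/dt) = (8.85×10^-12)(0.01046)(2.19×10^12) = 0.2027 A through the full plate area.
For r ≥ R the full I_d is enclosed: B = μ₀ I_d/(2πr) = (4π×10^-7)(0.2027)/(2π·0.139) = 2.92×10^-7 T.

2.92×10^-7 T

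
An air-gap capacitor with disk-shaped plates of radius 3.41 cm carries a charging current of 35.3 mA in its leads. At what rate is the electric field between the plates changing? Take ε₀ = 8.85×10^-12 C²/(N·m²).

By continuity, I_d in the gap equals the 35.3 mA flowing in the wire.
Since I_d = ε₀ A dE/dt, dE/dt = I_d/(ε₀A) = (0.0353)/((8.85×10^-12)(3.653×10^-3)) = 1.09×10^12 V/(m·s).

1.09×10^12 V/(m·s)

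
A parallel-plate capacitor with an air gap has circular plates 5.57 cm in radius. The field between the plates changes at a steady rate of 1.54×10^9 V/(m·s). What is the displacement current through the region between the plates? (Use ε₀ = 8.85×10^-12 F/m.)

1.33×10^-4 A

The displacement current is ε₀ times dΦ_E/dt = ε₀ A dE/dt = (8.85×10^-12)(9.747×10^-3)(1.54×10^9) = 1.33×10^-4 A.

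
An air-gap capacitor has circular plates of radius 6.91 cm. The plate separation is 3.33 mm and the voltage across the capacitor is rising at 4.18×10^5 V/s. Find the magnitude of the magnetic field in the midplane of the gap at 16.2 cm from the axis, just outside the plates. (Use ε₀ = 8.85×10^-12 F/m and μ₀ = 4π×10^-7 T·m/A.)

2.06×10^-11 T

I_d = C dV/dt with C = ε₀πR²/d = 3.986×10^-11 F, so I_d = (3.986×10^-11)(4.18×10^5) = 1.666×10^-5 A.
With r > R the enclosed displacement current is the full I_d; B = μ₀ I_d / (2πr) = 2.06×10^-11 T.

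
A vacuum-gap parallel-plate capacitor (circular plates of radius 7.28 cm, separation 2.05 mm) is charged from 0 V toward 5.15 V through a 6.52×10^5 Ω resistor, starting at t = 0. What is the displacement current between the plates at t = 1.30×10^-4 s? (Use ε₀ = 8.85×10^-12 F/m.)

4.93×10^-7 A

C = ε₀A/d = (8.85×10^-12)(0.01665)/(2.05×10^-3) = 7.188×10^-11 F and τ = RC = 4.687×10^-5 s. I_d in the gap equals the RC charging current.
I_d(t) = (V₀/R) e^(−t/τ) = 7.899×10^-6 · e^(−2.774) = 4.93×10^-7 A.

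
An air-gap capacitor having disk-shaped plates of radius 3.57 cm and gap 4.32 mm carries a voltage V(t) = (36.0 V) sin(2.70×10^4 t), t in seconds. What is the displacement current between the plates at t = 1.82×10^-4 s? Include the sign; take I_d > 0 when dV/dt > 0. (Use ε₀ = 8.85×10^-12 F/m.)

1.60×10^-6 A

dV/dt = (36.0)(2.70×10^4)·cos(4.914) = 1.946×10^5 V/s.
I_d = C dV/dt with C = ε₀A/d = (8.85×10^-12)(4.004×10^-3)/(4.32×10^-3) = 8.203×10^-12 F, so I_d = (8.203×10^-12)(1.946×10^5) = 1.60×10^-6 A.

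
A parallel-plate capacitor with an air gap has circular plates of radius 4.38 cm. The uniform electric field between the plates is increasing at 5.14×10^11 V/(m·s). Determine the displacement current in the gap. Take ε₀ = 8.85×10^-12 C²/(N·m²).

0.0274 A

The displacement current is ε₀ times dΦ_E/dt = ε₀ A dE/dt = (8.85×10^-12)(6.027×10^-3)(5.14×10^11) = 0.0274 A.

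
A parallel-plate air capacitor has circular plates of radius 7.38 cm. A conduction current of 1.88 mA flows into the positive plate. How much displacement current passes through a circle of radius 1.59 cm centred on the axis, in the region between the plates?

8.73×10^-5 A

Between the plates the displacement current equals the wire current: I_d = 1.88 mA = 1.88×10^-3 A.
The field is uniform, so I_d,enc = I_d (r/R)² = (1.88×10^-3)(1.59/7.38)² = 8.73×10^-5 A.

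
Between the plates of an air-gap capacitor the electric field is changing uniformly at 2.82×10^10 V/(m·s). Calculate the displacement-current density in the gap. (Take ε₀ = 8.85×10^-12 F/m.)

0.250 A/m²

The displacement-current density is ε₀ ∂E/∂t = (8.85×10^-12)(2.82×10^10) = 0.250 A/m².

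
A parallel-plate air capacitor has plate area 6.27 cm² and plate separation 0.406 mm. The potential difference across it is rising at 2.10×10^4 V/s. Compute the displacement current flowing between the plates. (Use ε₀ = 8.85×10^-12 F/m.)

E = V/d so dE/dt = (dV/dt)/d = 5.172×10^7 V/(m·s), and I_d = ε₀ A dE/dt = (8.85×10^-12)(6.27×10^-4)(5.172×10^7) = 2.87×10^-7 A.

2.87×10^-7 A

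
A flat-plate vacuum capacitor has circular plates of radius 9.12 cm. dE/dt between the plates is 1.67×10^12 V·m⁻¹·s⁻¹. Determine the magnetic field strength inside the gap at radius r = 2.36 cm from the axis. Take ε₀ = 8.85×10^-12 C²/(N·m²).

Total displacement current: I_d = ε₀(πR²)(dE/dt) = (8.85×10^-12)(0.02613)(1.67×10^12) = 0.3862 A.
An Ampèrian loop of radius r encloses a fraction (r/R)² of I_d. Then B·2πr = μ₀ I_d (r/R)², giving B = μ₀ I_d r/(2πR²) = 2.19×10^-7 T.

2.19×10^-7 T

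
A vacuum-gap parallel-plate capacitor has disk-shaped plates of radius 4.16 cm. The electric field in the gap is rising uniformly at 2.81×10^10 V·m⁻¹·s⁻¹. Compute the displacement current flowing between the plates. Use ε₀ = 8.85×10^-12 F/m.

1.35×10^-3 A

The displacement current is ε₀ times dΦ_E/dt = ε₀ A dE/dt = (8.85×10^-12)(5.437×10^-3)(2.81×10^10) = 1.35×10^-3 A.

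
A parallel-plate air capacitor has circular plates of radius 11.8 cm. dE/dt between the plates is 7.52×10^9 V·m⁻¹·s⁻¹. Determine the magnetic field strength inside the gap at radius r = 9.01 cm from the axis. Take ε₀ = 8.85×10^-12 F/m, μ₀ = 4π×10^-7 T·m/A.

Through the whole plate area (πR² = 0.04374 m²), I_d = ε₀ πR² dE/dt = 2.911×10^-3 A.
For r < R the Ampère–Maxwell law gives B(2πr) = μ₀ I_d (r²/R²), so B = μ₀ I_d r/(2πR²) = (4π×10^-7)(2.911×10^-3)(0.0901)/(2π·0.118²) = 3.77×10^-9 T.

3.77×10^-9 T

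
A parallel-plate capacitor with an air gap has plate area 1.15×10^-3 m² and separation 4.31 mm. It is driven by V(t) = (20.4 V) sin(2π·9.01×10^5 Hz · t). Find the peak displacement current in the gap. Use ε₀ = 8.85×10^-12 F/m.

(dE/dt)_max = V₀ω/d = 2.679×10^10 V/(m·s); ω = 2πf = 5.661×10^6 rad/s.
I_d,max = ε₀ A (dE/dt)_max = (8.85×10^-12)(1.15×10^-3)(2.679×10^10) = 2.73×10^-4 A.

2.73×10^-4 A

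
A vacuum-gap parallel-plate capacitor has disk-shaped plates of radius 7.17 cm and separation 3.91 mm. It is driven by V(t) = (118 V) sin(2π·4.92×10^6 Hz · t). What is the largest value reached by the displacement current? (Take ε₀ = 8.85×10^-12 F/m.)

The displacement current equals the conduction current C dV/dt, which peaks at C V₀ ω.
With C = ε₀A/d = (8.85×10^-12)(0.01615)/(3.91×10^-3) = 3.655×10^-11 F and ω = 2πf = 3.091×10^7 rad/s, I_d,max = (3.655×10^-11)(118)(3.091×10^7) = 0.133 A.

0.133 A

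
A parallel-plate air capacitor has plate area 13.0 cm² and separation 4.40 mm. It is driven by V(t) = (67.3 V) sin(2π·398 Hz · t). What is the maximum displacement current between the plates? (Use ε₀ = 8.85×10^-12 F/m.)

C = ε₀A/d = (8.85×10^-12)(1.30×10^-3)/(4.40×10^-3) = 2.615×10^-12 F; ω = 2πf = 2501 rad/s.
I_d = C dV/dt, so |I_d|_max = C V₀ ω = (2.615×10^-12)(67.3)(2501) = 4.40×10^-7 A.

4.40×10^-7 A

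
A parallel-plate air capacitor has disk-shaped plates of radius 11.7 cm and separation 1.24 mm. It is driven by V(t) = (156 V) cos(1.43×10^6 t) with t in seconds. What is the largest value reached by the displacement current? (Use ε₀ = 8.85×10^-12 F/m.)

C = ε₀A/d = (8.85×10^-12)(0.04301)/(1.24×10^-3) = 3.070×10^-10 F; ω = 1.43×10^6 rad/s.
I_d = C dV/dt, so |I_d|_max = C V₀ ω = (3.070×10^-10)(156)(1.43×10^6) = 0.0685 A.

0.0685 A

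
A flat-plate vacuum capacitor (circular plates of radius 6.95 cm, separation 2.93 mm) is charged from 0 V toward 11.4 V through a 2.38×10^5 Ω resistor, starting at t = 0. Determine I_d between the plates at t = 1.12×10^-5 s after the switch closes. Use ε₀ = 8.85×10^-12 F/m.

C = ε₀A/d = (8.85×10^-12)(0.01517)/(2.93×10^-3) = 4.582×10^-11 F, so τ = RC = 1.091×10^-5 s.
The conduction current is I(t) = (V₀/R) e^(−t/τ), and the displacement current between the plates equals it.
t/τ = 1.027; I_d = (11.4/2.38×10^5) · e^(−1.027) = (4.790×10^-5)(0.3581) = 1.72×10^-5 A.

1.72×10^-5 A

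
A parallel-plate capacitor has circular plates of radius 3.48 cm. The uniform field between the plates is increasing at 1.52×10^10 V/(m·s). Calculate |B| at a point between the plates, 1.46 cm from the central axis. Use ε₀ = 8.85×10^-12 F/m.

Total displacement current: I_d = ε₀(πR²)(dE/dt) = (8.85×10^-12)(3.805×10^-3)(1.52×10^10) = 5.118×10^-4 A.
For r < R the Ampère–Maxwell law gives B(2πr) = μ₀ I_d (r²/R²), so B = μ₀ I_d r/(2πR²) = (4π×10^-7)(5.118×10^-4)(0.0146)/(2π·0.0348²) = 1.23×10^-9 T.

1.23×10^-9 T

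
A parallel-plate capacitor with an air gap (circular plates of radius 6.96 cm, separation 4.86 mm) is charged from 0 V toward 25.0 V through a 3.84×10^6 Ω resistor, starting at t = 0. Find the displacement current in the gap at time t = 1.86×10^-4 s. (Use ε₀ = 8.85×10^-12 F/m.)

1.13×10^-6 A

C = ε₀A/d = (8.85×10^-12)(0.01522)/(4.86×10^-3) = 2.772×10^-11 F, so τ = RC = 1.064×10^-4 s.
The conduction current is I(t) = (V₀/R) e^(−t/τ), and the displacement current between the plates equals it.
t/τ = 1.748; I_d = (25.0/3.84×10^6) · e^(−1.748) = (6.510×10^-6)(0.1741) = 1.13×10^-6 A.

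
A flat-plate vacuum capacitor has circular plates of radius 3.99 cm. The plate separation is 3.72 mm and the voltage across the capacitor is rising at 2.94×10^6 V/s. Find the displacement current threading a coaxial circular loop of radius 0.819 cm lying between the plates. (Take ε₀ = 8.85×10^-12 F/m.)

dE/dt = (dV/dt)/d = 7.903×10^8 V/(m·s); I_d = ε₀(πR²)(dE/dt) = (8.85×10^-12)(5.001×10^-3)(7.903×10^8) = 3.498×10^-5 A.
Since J_d is uniform, the enclosed fraction is (r/R)² = 0.04213, giving I_d,enc = 1.47×10^-6 A.

1.47×10^-6 A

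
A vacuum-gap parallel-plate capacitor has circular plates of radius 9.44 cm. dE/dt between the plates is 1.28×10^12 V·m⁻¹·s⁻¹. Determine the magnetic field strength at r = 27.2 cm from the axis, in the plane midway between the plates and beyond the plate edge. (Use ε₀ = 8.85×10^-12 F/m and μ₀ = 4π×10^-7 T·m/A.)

I_d = ε₀ dΦ_E/dt = ε₀ πR² (dE/dt) = (8.85×10^-12)(0.02800)(1.28×10^12) = 0.3172 A through the full plate area.
With r > R the enclosed displacement current is the full I_d; B = μ₀ I_d / (2πr) = 2.33×10^-7 T.

2.33×10^-7 T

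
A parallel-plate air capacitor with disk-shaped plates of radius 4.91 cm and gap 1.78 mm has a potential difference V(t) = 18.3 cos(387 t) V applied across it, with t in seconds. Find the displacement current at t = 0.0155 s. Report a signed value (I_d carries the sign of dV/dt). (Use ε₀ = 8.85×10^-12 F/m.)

C = ε₀A/d = (8.85×10^-12)(7.574×10^-3)/(1.78×10^-3) = 3.766×10^-11 F. dV/dt = V₀ω·−sin(ωt); at ωt = 5.9985 rad this factor is 0.2809.
I_d = C dV/dt = (3.766×10^-11)(18.3)(387)(0.2809) = 7.49×10^-8 A.

7.49×10^-8 A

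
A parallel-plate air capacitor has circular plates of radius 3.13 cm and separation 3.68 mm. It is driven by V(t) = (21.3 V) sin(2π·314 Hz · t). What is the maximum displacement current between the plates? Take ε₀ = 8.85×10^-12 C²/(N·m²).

The displacement current equals the conduction current C dV/dt, which peaks at C V₀ ω.
With C = ε₀A/d = (8.85×10^-12)(3.078×10^-3)/(3.68×10^-3) = 7.402×10^-12 F and ω = 2πf = 1973 rad/s, I_d,max = (7.402×10^-12)(21.3)(1973) = 3.11×10^-7 A.

3.11×10^-7 A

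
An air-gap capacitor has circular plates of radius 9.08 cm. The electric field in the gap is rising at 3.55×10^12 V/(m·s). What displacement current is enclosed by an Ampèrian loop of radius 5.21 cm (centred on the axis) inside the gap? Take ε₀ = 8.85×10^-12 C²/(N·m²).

Total displacement current: I_d = ε₀(πR²)(dE/dt) = (8.85×10^-12)(0.02590)(3.55×10^12) = 0.8137 A.
Through an area πr² the displacement current is I_d·(πr²/πR²) = I_d (r/R)² = 0.268 A.

0.268 A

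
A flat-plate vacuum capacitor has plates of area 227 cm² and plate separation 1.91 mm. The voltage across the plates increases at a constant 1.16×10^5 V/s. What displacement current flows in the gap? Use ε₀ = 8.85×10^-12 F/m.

E = V/d so dE/dt = (dV/dt)/d = 6.073×10^7 V/(m·s), and I_d = ε₀ A dE/dt = (8.85×10^-12)(0.0227)(6.073×10^7) = 1.22×10^-5 A.

1.22×10^-5 A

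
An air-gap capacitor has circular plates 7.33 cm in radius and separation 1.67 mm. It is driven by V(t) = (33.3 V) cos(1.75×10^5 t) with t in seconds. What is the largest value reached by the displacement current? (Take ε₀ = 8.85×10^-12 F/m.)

(dE/dt)_max = V₀ω/d = 3.490×10^9 V/(m·s); ω = 1.75×10^5 rad/s.
I_d,max = ε₀ A (dE/dt)_max = (8.85×10^-12)(0.01688)(3.490×10^9) = 5.21×10^-4 A.

5.21×10^-4 A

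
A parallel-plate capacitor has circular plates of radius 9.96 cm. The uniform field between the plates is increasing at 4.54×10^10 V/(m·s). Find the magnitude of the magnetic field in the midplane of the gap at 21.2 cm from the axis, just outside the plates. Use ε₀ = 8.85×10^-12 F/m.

1.18×10^-8 T

Total displacement current: I_d = ε₀(πR²)(dE/dt) = (8.85×10^-12)(0.03117)(4.54×10^10) = 0.01252 A.
Outside the plates the loop encloses all of I_d, so B·2πr = μ₀ I_d and B = 1.18×10^-8 T.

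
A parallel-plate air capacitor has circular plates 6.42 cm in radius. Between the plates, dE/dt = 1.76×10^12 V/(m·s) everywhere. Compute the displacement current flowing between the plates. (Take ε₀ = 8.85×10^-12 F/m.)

I_d = ε₀ A (dE/dt) = (8.85×10^-12)(0.01295 m²)(1.76×10^12) = 0.202 A.

0.202 A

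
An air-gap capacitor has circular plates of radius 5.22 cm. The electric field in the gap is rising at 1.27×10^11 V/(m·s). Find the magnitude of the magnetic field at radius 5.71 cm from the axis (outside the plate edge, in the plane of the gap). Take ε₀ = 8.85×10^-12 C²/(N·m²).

3.37×10^-8 T

Total displacement current: I_d = ε₀(πR²)(dE/dt) = (8.85×10^-12)(8.560×10^-3)(1.27×10^11) = 9.621×10^-3 A.
For r ≥ R the full I_d is enclosed: B = μ₀ I_d/(2πr) = (4π×10^-7)(9.621×10^-3)/(2π·0.0571) = 3.37×10^-8 T.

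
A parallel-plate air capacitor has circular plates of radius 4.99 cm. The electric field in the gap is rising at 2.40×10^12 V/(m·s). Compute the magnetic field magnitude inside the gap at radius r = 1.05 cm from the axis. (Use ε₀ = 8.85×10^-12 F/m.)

Through the whole plate area (πR² = 7.823×10^-3 m²), I_d = ε₀ πR² dE/dt = 0.1662 A.
An Ampèrian loop of radius r encloses a fraction (r/R)² of I_d. Then B·2πr = μ₀ I_d (r/R)², giving B = μ₀ I_d r/(2πR²) = 1.40×10^-7 T.

1.40×10^-7 T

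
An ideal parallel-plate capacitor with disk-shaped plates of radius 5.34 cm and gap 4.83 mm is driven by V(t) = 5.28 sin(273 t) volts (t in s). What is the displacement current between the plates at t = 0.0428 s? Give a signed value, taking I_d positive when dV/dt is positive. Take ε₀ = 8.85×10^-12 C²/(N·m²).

1.50×10^-8 A

dV/dt = (5.28)(273)·cos(11.6844) = 916.2 V/s.
I_d = C dV/dt with C = ε₀A/d = (8.85×10^-12)(8.958×10^-3)/(4.83×10^-3) = 1.641×10^-11 F, so I_d = (1.641×10^-11)(916.2) = 1.50×10^-8 A.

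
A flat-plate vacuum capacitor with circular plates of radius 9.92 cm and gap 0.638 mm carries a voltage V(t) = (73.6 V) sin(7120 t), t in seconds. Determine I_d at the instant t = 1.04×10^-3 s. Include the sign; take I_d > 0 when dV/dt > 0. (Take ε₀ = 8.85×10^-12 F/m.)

9.76×10^-5 A

dV/dt = (73.6)(7120)·cos(7.4048) = 2.275×10^5 V/s.
I_d = C dV/dt with C = ε₀A/d = (8.85×10^-12)(0.03092)/(6.38×10^-4) = 4.289×10^-10 F, so I_d = (4.289×10^-10)(2.275×10^5) = 9.76×10^-5 A.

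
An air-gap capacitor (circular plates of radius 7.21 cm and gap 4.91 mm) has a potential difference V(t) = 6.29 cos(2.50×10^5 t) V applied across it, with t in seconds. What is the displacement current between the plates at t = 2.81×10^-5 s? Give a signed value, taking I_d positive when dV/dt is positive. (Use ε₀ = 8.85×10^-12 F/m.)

-3.13×10^-5 A

C = ε₀A/d = (8.85×10^-12)(0.01633)/(4.91×10^-3) = 2.943×10^-11 F. dV/dt = V₀ω·−sin(ωt); at ωt = 7.025 rad this factor is -0.6756.
I_d = C dV/dt = (2.943×10^-11)(6.29)(2.50×10^5)(-0.6756) = -3.13×10^-5 A.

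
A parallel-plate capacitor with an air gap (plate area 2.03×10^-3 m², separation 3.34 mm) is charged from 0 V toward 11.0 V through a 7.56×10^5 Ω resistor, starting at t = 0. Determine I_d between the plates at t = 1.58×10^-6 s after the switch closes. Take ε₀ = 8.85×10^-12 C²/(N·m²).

9.87×10^-6 A

C = ε₀A/d = (8.85×10^-12)(2.03×10^-3)/(3.34×10^-3) = 5.379×10^-12 F and τ = RC = 4.067×10^-6 s. I_d in the gap equals the RC charging current.
I_d(t) = (V₀/R) e^(−t/τ) = 1.455×10^-5 · e^(−0.3885) = 9.87×10^-6 A.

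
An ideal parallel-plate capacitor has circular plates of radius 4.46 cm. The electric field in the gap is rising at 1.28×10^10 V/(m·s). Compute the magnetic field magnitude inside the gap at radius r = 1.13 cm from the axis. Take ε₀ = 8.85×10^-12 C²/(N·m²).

I_d = ε₀ dΦ_E/dt = ε₀ πR² (dE/dt) = (8.85×10^-12)(6.249×10^-3)(1.28×10^10) = 7.079×10^-4 A through the full plate area.
An Ampèrian loop of radius r encloses a fraction (r/R)² of I_d. Then B·2πr = μ₀ I_d (r/R)², giving B = μ₀ I_d r/(2πR²) = 8.04×10^-10 T.

8.04×10^-10 T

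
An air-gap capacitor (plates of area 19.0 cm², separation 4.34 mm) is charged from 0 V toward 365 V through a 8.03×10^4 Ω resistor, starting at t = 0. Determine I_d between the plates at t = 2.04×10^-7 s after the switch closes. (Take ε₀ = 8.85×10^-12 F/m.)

With C = ε₀A/d = (8.85×10^-12)(1.90×10^-3)/(4.34×10^-3) = 3.874×10^-12 F, the time constant is τ = RC = 3.111×10^-7 s, so t/τ = 0.6557 and e^(−t/τ) = 0.5191.
I_d = I_cond = (V₀/R) e^(−t/τ) = (4.545×10^-3)(0.5191) = 2.36×10^-3 A.

2.36×10^-3 A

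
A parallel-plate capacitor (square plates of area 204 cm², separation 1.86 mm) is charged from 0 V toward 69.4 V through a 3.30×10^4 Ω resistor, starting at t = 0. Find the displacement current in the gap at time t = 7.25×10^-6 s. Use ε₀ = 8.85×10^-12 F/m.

C = ε₀A/d = (8.85×10^-12)(0.0204)/(1.86×10^-3) = 9.706×10^-11 F, so τ = RC = 3.203×10^-6 s.
The conduction current is I(t) = (V₀/R) e^(−t/τ), and the displacement current between the plates equals it.
t/τ = 2.264; I_d = (69.4/3.30×10^4) · e^(−2.264) = (2.103×10^-3)(0.1039) = 2.19×10^-4 A.

2.19×10^-4 A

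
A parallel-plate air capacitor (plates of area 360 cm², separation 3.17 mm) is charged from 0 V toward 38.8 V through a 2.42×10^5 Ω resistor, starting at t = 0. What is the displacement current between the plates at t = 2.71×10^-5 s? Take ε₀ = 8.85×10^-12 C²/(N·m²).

5.26×10^-5 A

With C = ε₀A/d = (8.85×10^-12)(0.0360)/(3.17×10^-3) = 1.005×10^-10 F, the time constant is τ = RC = 2.432×10^-5 s, so t/τ = 1.114 and e^(−t/τ) = 0.3282.
I_d = I_cond = (V₀/R) e^(−t/τ) = (1.603×10^-4)(0.3282) = 5.26×10^-5 A.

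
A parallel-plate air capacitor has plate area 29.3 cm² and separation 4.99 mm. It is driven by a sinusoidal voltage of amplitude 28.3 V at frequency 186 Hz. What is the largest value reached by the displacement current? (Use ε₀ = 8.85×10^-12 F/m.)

(dE/dt)_max = V₀ω/d = 6.630×10^6 V/(m·s); ω = 2πf = 1169 rad/s.
I_d,max = ε₀ A (dE/dt)_max = (8.85×10^-12)(2.93×10^-3)(6.630×10^6) = 1.72×10^-7 A.

1.72×10^-7 A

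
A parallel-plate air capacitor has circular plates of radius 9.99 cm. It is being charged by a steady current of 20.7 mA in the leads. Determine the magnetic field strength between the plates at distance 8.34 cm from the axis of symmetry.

Between the plates the displacement current equals the wire current: I_d = 20.7 mA = 0.0207 A.
For r < R the Ampère–Maxwell law gives B(2πr) = μ₀ I_d (r²/R²), so B = μ₀ I_d r/(2πR²) = (4π×10^-7)(0.0207)(0.0834)/(2π·0.0999²) = 3.46×10^-8 T.

3.46×10^-8 T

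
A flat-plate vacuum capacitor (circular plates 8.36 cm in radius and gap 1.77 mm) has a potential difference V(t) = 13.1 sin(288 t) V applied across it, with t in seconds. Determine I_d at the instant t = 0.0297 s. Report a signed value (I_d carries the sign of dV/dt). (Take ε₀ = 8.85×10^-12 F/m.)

-2.67×10^-7 A

dE/dt = (V₀ω/d)·cos(ωt) with ωt = 8.5536 rad: (13.1)(288)(-0.6439)/(1.77×10^-3) = -1.372×10^6 V/(m·s).
I_d = ε₀ A dE/dt = (8.85×10^-12)(0.02196)(-1.372×10^6) = -2.67×10^-7 A.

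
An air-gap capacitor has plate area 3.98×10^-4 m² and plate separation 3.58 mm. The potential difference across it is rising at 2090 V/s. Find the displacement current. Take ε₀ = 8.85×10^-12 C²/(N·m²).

The field between the plates is E = V/d, so dE/dt = (2090)/(3.58×10^-3 m) = 5.838×10^5 V/(m·s).
I_d = ε₀ A (dE/dt) = (8.85×10^-12)(3.98×10^-4)(5.838×10^5) = 2.06×10^-9 A.

2.06×10^-9 A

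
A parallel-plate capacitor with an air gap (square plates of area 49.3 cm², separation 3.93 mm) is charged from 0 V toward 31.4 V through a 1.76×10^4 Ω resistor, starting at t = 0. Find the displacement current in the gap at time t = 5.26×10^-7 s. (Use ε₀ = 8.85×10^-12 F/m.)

1.21×10^-4 A

With C = ε₀A/d = (8.85×10^-12)(4.93×10^-3)/(3.93×10^-3) = 1.110×10^-11 F, the time constant is τ = RC = 1.954×10^-7 s, so t/τ = 2.692 and e^(−t/τ) = 0.06775.
I_d = I_cond = (V₀/R) e^(−t/τ) = (1.784×10^-3)(0.06775) = 1.21×10^-4 A.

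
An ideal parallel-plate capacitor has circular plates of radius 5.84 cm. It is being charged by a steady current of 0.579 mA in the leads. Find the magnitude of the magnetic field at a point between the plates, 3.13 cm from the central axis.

Between the plates the displacement current equals the wire current: I_d = 0.579 mA = 5.79×10^-4 A.
∮B·dl = μ₀ I_d,enc with I_d,enc = I_d r²/R² = 1.663×10^-4 A; so B = μ₀ I_d,enc/(2πr) = 1.06×10^-9 T.

1.06×10^-9 T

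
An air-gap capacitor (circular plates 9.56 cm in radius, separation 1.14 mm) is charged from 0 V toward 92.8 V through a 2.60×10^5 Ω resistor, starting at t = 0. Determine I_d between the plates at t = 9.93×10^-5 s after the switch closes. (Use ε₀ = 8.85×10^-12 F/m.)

6.43×10^-5 A

C = ε₀A/d = (8.85×10^-12)(0.02871)/(1.14×10^-3) = 2.229×10^-10 F, so τ = RC = 5.795×10^-5 s.
The conduction current is I(t) = (V₀/R) e^(−t/τ), and the displacement current between the plates equals it.
t/τ = 1.714; I_d = (92.8/2.60×10^5) · e^(−1.714) = (3.569×10^-4)(0.1801) = 6.43×10^-5 A.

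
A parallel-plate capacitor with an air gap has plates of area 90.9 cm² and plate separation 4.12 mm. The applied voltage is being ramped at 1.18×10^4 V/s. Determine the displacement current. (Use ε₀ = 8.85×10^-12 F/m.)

2.30×10^-7 A

E = V/d so dE/dt = (dV/dt)/d = 2.864×10^6 V/(m·s), and I_d = ε₀ A dE/dt = (8.85×10^-12)(9.09×10^-3)(2.864×10^6) = 2.30×10^-7 A.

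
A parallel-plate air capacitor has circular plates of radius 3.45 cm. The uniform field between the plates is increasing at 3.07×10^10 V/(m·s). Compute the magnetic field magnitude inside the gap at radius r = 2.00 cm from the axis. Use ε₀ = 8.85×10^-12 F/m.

Total displacement current: I_d = ε₀(πR²)(dE/dt) = (8.85×10^-12)(3.739×10^-3)(3.07×10^10) = 1.016×10^-3 A.
For r < R the Ampère–Maxwell law gives B(2πr) = μ₀ I_d (r²/R²), so B = μ₀ I_d r/(2πR²) = (4π×10^-7)(1.016×10^-3)(0.0200)/(2π·0.0345²) = 3.41×10^-9 T.

3.41×10^-9 T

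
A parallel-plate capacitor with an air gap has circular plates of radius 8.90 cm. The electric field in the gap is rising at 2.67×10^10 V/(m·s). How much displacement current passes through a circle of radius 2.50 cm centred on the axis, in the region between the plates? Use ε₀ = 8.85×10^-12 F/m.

4.64×10^-4 A

Through the whole plate area (πR² = 0.02488 m²), I_d = ε₀ πR² dE/dt = 5.879×10^-3 A.
Through an area πr² the displacement current is I_d·(πr²/πR²) = I_d (r/R)² = 4.64×10^-4 A.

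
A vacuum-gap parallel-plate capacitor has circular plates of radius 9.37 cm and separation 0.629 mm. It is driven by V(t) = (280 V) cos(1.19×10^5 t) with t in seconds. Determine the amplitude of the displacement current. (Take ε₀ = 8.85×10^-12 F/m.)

C = ε₀A/d = (8.85×10^-12)(0.02758)/(6.29×10^-4) = 3.880×10^-10 F; ω = 1.19×10^5 rad/s.
I_d = C dV/dt, so |I_d|_max = C V₀ ω = (3.880×10^-10)(280)(1.19×10^5) = 0.0129 A.

0.0129 A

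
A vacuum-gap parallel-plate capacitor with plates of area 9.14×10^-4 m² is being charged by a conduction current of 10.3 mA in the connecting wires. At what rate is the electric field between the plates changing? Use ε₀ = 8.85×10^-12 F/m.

1.27×10^12 V/(m·s)

The displacement current between the plates equals the conduction current, I_d = 10.3 mA.
Inverting I_d = ε₀ A dE/dt gives dE/dt = 0.0103 / (8.85×10^-12 · 9.14×10^-4) = 1.27×10^12 V/(m·s).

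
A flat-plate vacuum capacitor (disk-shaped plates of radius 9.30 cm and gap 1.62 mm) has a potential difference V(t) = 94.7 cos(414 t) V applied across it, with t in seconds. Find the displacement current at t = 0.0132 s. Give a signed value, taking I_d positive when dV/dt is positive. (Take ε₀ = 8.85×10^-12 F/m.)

4.25×10^-6 A

dE/dt = (V₀ω/d)·−sin(ωt) with ωt = 5.4648 rad: (94.7)(414)(0.7300)/(1.62×10^-3) = 1.767×10^7 V/(m·s).
I_d = ε₀ A dE/dt = (8.85×10^-12)(0.02717)(1.767×10^7) = 4.25×10^-6 A.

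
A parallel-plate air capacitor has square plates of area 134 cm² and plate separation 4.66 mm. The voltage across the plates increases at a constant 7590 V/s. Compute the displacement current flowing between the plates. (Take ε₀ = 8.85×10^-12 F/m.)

E = V/d so dE/dt = (dV/dt)/d = 1.629×10^6 V/(m·s), and I_d = ε₀ A dE/dt = (8.85×10^-12)(0.0134)(1.629×10^6) = 1.93×10^-7 A.

1.93×10^-7 A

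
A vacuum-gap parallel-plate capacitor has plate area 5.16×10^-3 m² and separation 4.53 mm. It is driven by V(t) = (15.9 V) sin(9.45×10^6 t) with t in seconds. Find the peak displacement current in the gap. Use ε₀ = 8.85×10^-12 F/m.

C = ε₀A/d = (8.85×10^-12)(5.16×10^-3)/(4.53×10^-3) = 1.008×10^-11 F; ω = 9.45×10^6 rad/s.
I_d = C dV/dt, so |I_d|_max = C V₀ ω = (1.008×10^-11)(15.9)(9.45×10^6) = 1.51×10^-3 A.

1.51×10^-3 A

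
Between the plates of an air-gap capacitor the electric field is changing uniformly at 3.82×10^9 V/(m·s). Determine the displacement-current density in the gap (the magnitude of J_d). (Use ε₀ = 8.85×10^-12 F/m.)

J_d = ε₀ ∂E/∂t, so J_d = 0.0338 A/m².

0.0338 A/m²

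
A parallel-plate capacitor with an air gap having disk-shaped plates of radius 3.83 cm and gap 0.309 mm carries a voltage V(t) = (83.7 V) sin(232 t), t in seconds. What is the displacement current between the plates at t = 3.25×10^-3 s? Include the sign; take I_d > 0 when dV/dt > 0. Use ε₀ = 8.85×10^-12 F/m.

dE/dt = (V₀ω/d)·cos(ωt) with ωt = 0.754 rad: (83.7)(232)(0.7290)/(3.09×10^-4) = 4.581×10^7 V/(m·s).
I_d = ε₀ A dE/dt = (8.85×10^-12)(4.608×10^-3)(4.581×10^7) = 1.87×10^-6 A.

1.87×10^-6 A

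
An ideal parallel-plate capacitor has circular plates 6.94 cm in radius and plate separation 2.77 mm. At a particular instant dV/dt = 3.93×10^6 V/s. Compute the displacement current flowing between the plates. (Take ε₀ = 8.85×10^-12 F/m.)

1.90×10^-4 A

The field between the plates is E = V/d, so dE/dt = (3.93×10^6)/(2.77×10^-3 m) = 1.419×10^9 V/(m·s).
I_d = ε₀ A (dE/dt) = (8.85×10^-12)(0.01513)(1.419×10^9) = 1.90×10^-4 A.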